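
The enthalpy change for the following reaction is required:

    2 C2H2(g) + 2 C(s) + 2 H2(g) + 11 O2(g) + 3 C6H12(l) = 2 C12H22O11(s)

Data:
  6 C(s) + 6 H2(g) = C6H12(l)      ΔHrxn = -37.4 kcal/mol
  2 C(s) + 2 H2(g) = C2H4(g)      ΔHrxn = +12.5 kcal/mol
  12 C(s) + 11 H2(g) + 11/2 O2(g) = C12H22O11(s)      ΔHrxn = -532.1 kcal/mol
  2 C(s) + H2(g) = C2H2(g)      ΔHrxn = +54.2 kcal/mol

ΔHrxn = -1060.4 kcal/mol

equation 1 reversed and × 3 (C6H12(l) must end up as a reactant; ×3 to match 3 C6H12(l) in the target): (-3)·(-37.4) = +112.2 kcal/mol
equation 2: not needed (C2H4(g) appears nowhere else).
equation 3 × 2 (scale by 2 for the 2 C12H22O11(s)): (2)·(-532.1) = -1064.2 kcal/mol
equation 4 reversed and × 2 (C2H2(g) must end up as a reactant; scale by 2 for the 2 C2H2(g)): (-2)·(+54.2) = -108.4 kcal/mol
ΔHrxn = (+112.2) + (-1064.2) + (-108.4) = -1060.4 kcal/mol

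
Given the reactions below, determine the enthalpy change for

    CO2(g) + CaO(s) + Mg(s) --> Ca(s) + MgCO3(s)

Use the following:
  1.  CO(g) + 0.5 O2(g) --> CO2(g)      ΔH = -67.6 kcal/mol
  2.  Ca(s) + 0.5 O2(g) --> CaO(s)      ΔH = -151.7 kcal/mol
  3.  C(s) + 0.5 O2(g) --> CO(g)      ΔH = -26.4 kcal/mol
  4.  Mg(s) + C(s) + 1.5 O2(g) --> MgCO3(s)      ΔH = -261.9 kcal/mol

eq. 1 reversed: +67.6 kcal/mol
eq. 2 reversed: +151.7 kcal/mol
eq. 3 reversed: +26.4 kcal/mol
eq. 4 as written: -261.9 kcal/mol
Combining the equations, ΔH = (+67.6) + (+151.7) + (+26.4) + (-261.9) = -16.2 kcal/mol

ΔH = -16.2 kcal/mol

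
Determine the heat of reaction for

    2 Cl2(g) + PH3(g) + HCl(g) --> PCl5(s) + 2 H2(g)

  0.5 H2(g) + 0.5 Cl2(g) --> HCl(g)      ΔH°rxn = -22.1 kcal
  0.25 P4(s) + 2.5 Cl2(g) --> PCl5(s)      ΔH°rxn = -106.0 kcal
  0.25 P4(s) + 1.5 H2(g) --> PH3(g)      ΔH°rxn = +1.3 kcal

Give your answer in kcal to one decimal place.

ΔH°rxn = -85.2 kcal

equation 1 reversed: +22.1 kcal
equation 2 as written: -106.0 kcal
equation 3 reversed: -1.3 kcal
ΔH°rxn = (+22.1) + (-106.0) + (-1.3) = -85.2 kcal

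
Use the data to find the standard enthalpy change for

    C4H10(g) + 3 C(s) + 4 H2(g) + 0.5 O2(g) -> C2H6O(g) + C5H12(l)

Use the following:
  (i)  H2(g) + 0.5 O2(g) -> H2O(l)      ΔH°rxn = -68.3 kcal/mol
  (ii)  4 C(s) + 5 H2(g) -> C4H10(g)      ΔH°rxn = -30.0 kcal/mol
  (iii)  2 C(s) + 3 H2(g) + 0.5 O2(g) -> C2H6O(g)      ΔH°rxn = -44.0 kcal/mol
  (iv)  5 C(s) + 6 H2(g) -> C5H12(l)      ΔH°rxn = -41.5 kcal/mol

(i): not needed.
(ii) reversed: +30.0 kcal/mol
(iii) as written: -44.0 kcal/mol
(iv) as written: -41.5 kcal/mol
ΔH°rxn = (+30.0) + (-44.0) + (-41.5) = -55.5 kcal/mol

ΔH°rxn = -55.5 kcal/mol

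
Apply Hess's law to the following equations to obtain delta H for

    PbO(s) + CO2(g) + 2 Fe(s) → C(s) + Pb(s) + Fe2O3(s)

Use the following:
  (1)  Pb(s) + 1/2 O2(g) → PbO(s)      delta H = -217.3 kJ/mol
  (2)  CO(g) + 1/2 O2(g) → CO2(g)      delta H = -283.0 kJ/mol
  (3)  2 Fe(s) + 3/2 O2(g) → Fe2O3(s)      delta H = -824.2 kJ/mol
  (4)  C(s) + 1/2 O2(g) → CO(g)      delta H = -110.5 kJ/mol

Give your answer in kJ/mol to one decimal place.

(1) reversed: +217.3 kJ/mol
(2) reversed: +283.0 kJ/mol
(3) as written: -824.2 kJ/mol
(4) reversed: +110.5 kJ/mol
delta H = (-1)·(-217.3) + (-1)·(-283.0) + (1)·(-824.2) + (-1)·(-110.5) = -213.4 kJ/mol

delta H = -213.4 kJ/mol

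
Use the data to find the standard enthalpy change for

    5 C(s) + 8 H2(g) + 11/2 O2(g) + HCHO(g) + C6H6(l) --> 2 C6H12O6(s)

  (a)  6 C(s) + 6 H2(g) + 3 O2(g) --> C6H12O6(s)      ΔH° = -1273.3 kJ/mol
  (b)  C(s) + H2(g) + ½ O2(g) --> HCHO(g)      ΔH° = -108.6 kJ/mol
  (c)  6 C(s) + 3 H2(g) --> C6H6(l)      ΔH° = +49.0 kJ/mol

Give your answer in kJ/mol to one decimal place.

(a) × 2: (2)·(-1273.3) = -2546.6 kJ/mol
(b) reversed: +108.6 kJ/mol
(c) reversed: -49.0 kJ/mol
ΔH° = (2)·(-1273.3) + (-1)·(-108.6) + (-1)·(+49.0) = -2487.0 kJ/mol

ΔH° = -2487.0 kJ/mol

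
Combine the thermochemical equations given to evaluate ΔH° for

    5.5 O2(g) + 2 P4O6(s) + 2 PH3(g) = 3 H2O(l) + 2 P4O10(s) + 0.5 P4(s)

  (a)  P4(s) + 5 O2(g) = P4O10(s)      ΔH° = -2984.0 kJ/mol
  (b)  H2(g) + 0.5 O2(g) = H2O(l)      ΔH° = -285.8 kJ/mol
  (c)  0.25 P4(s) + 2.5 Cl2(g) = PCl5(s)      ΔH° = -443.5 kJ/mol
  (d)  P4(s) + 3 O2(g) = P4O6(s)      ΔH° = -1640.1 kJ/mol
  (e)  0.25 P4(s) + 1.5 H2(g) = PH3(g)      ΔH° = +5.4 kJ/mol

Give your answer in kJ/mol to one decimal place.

ΔH° = -3556.0 kJ/mol

(a) × 2 (scale by 2 for the 2 P4O10(s)): (2)·(-2984.0) = -5968.0 kJ/mol
(b) × 3 (×3 to match 3 H2O(l) in the target): (3)·(-285.8) = -857.4 kJ/mol
(c): not needed (Cl2(g) appears nowhere else).
(d) reversed and × 2 (reverse to put P4O6(s) on the reactant side; scale by 2 for the 2 P4O6(s)): (-2)·(-1640.1) = +3280.2 kJ/mol
(e) reversed and × 2 (PH3(g) must end up as a reactant; scale by 2 for the 2 PH3(g)): (-2)·(+5.4) = -10.8 kJ/mol
Since enthalpy is a state function, ΔH° = (-5968.0) + (-857.4) + (+3280.2) + (-10.8) = -3556.0 kJ/mol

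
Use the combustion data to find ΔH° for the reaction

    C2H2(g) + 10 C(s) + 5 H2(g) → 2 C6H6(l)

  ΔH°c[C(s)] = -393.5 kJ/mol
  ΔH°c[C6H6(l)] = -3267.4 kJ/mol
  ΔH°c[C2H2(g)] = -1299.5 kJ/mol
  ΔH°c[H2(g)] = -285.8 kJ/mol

ΔH° = -128.7 kJ/mol

Using ΔH = Σ nΔHc°(reactants) − Σ nΔHc°(products):
= [1·(-1299.5) + 10·(-393.5) + 5·(-285.8)] − [2·(-3267.4)]
= -128.7 kJ/mol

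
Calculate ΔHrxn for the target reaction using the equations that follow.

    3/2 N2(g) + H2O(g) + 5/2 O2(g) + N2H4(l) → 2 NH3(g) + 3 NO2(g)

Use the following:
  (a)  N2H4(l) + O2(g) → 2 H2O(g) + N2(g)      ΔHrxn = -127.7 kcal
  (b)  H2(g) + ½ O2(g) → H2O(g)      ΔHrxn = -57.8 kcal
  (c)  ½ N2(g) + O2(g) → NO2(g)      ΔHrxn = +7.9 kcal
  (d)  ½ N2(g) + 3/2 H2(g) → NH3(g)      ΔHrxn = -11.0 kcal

(a) as written (N2H4(l) already on the reactant side): -127.7 kcal
(b) reversed and × 3: (-3)·(-57.8) = +173.4 kcal
(c) × 3 (×3 to match 3 NO2(g) in the target): (3)·(+7.9) = +23.7 kcal
(d) × 2 (×2 to match 2 NH3(g) in the target): (2)·(-11.0) = -22.0 kcal
By Hess's law, ΔHrxn = (1)·(-127.7) + (-3)·(-57.8) + (3)·(+7.9) + (2)·(-11.0) = 47.4 kcal

ΔHrxn = 47.4 kcal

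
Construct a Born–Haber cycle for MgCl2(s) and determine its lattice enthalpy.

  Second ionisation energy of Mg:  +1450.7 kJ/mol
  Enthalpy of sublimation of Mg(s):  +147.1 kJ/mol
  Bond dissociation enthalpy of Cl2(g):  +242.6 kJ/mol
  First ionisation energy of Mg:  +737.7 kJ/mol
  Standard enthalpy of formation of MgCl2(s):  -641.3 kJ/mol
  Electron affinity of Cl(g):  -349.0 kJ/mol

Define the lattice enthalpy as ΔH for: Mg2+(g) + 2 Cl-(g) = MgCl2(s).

ΔHf° = 1·ΔHsub + 1·(ΣIE) + 1·D(Cl2) + 2·EA + U
-641.3 = 1·(+147.1) + 1·(+2188.4) + 1·(+242.6) + 2·(-349.0) + U
U = -641.3 − (+1880.1) = -2521.4 kJ/mol

U = -2521.4 kJ/mol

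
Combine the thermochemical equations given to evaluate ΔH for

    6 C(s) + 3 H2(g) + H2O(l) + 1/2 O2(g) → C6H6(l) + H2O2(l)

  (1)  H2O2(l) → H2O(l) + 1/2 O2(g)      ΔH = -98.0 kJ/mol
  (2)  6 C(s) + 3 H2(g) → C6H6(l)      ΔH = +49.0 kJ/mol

ΔH = 147.0 kJ/mol

(1) reversed: +98.0 kJ/mol
(2) as written: +49.0 kJ/mol
ΔH = (+98.0) + (+49.0) = 147.0 kJ/mol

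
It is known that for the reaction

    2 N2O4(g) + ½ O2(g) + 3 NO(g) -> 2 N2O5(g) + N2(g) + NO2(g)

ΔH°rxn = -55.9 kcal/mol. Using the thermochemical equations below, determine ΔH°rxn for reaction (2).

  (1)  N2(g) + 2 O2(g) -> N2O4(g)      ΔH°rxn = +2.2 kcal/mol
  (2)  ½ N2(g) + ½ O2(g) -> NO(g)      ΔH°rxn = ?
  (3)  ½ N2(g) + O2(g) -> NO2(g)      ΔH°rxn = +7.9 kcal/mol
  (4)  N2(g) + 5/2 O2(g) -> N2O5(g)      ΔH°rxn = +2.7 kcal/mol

(1) reversed and × 2 (reverse to put N2O4(g) on the reactant side; scale by 2 for the 2 N2O4(g)): (-2)·(+2.2) = -4.4 kcal/mol
(2) reversed and × 3 (reverse to put NO(g) on the reactant side; scale by 3 for the 3 NO(g)): contributes −3·x
(3) as written (NO2(g) already on the product side): +7.9 kcal/mol
(4) × 2 (scale by 2 for the 2 N2O5(g)): (2)·(+2.7) = +5.4 kcal/mol
-55.9 = (-4.4) + (+7.9) + (+5.4) − 3·x
x = (-55.9 − (+8.9)) / (-3) = 21.6 kcal/mol

ΔH°rxn = 21.6 kcal/mol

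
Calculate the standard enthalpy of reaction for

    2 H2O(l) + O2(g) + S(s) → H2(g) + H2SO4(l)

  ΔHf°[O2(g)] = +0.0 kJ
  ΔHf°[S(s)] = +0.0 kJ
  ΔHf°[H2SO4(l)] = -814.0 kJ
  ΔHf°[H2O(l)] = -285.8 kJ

ΔHrxn = -242.4 kJ

Products: 1·(+0.0) + 1·(-814.0) = -814.0
Reactants: 2·(-285.8) + 1·(+0.0) + 1·(+0.0) = -571.6
ΔHrxn = (-814.0) − (-571.6) = -242.4 kJ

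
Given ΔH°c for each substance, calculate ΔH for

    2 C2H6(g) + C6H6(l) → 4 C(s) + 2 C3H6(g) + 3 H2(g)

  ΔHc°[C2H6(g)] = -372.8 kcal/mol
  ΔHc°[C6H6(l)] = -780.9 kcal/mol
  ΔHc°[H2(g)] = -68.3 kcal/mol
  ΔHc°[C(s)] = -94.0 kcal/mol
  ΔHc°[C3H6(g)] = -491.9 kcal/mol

ΔH = 38.2 kcal/mol

With combustion enthalpies, reactants minus products:
= [2·(-372.8) + 1·(-780.9)] − [4·(-94.0) + 2·(-491.9) + 3·(-68.3)]
= 38.2 kcal/mol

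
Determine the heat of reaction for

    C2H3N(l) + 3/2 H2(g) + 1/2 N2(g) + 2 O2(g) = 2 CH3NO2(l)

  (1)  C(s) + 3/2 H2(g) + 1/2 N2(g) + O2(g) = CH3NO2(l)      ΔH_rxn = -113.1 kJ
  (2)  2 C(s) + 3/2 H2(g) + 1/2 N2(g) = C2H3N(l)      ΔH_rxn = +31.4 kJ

(1) × 2 (×2 to match 2 CH3NO2(l) in the target): (2)·(-113.1) = -226.2 kJ
(2) reversed (C2H3N(l) must end up as a reactant): -31.4 kJ
By Hess's law, ΔH_rxn = (2)·(-113.1) + (-1)·(+31.4) = -257.6 kJ

ΔH_rxn = -257.6 kJ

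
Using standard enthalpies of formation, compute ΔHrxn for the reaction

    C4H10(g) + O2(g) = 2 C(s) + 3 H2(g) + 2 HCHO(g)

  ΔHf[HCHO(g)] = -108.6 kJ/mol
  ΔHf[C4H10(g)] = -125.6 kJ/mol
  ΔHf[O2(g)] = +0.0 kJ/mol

Products: 2·(+0.0) + 3·(+0.0) + 2·(-108.6) = -217.2
Reactants: 1·(-125.6) + 1·(+0.0) = -125.6
ΔHrxn = (-217.2) − (-125.6) = -91.6 kJ/mol

ΔHrxn = -91.6 kJ/mol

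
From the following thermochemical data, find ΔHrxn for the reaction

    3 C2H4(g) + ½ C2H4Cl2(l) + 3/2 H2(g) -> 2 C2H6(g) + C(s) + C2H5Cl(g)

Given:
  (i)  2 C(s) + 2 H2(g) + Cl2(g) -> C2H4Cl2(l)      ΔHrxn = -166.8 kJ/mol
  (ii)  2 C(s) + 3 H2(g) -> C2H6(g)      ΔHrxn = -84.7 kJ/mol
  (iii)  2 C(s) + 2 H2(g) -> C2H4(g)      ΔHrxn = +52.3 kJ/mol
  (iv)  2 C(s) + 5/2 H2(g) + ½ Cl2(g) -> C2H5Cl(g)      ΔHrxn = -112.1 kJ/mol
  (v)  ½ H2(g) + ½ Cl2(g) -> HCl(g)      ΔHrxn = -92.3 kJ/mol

(i) reversed and × 1/2 (reverse to put C2H4Cl2(l) on the reactant side; ×1/2 to match 1/2 C2H4Cl2(l) in the target): (-1/2)·(-166.8) = +83.4 kJ/mol
(ii) × 2 (scale by 2 for the 2 C2H6(g)): (2)·(-84.7) = -169.4 kJ/mol
(iii) reversed and × 3 (reverse to put C2H4(g) on the reactant side; ×3 to match 3 C2H4(g) in the target): (-3)·(+52.3) = -156.9 kJ/mol
(iv) as written (C2H5Cl(g) already on the product side): -112.1 kJ/mol
(v): not needed (HCl(g) appears nowhere else).
Combining the equations, ΔHrxn = (-1/2)·(-166.8) + (2)·(-84.7) + (-3)·(+52.3) + (1)·(-112.1) = -355.0 kJ/mol

ΔHrxn = -355.0 kJ/mol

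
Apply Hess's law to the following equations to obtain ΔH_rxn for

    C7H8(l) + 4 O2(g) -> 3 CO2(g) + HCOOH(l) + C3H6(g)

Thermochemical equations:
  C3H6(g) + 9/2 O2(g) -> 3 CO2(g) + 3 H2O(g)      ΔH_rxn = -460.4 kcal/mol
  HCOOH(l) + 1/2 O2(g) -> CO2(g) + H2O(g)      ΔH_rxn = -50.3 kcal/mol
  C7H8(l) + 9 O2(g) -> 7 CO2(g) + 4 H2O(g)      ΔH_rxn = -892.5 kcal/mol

equation 1 reversed (C3H6(g) must end up as a product): +460.4 kcal/mol
equation 2 reversed (HCOOH(l) must end up as a product): +50.3 kcal/mol
equation 3 as written (C7H8(l) already on the reactant side): -892.5 kcal/mol
By Hess's law, ΔH_rxn = (+460.4) + (+50.3) + (-892.5) = -381.8 kcal/mol

ΔH_rxn = -381.8 kcal/mol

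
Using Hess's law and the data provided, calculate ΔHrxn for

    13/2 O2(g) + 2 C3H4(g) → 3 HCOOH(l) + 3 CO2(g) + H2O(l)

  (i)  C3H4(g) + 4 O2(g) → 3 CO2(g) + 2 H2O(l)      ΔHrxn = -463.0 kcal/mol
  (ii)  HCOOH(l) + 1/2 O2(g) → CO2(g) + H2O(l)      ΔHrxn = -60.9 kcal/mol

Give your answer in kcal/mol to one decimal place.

(i) × 2 (×2 to match 2 C3H4(g) in the target): (2)·(-463.0) = -926.0 kcal/mol
(ii) reversed and × 3 (reverse to put HCOOH(l) on the product side; ×3 to match 3 HCOOH(l) in the target): (-3)·(-60.9) = +182.7 kcal/mol
ΔHrxn = (-926.0) + (+182.7) = -743.3 kcal/mol

ΔHrxn = -743.3 kcal/mol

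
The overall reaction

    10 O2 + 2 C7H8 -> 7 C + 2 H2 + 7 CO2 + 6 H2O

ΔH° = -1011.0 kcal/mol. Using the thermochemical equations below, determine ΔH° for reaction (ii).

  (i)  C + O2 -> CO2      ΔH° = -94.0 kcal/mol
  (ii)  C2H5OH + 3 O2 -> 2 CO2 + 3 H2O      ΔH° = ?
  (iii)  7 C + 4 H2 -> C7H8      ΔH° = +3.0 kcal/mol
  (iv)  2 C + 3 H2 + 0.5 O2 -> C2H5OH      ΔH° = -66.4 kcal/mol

(i) × 3: (3)·(-94.0) = -282.0 kcal/mol
(ii) × 2: contributes 2·x
(iii) reversed and × 2: (-2)·(+3.0) = -6.0 kcal/mol
(iv) × 2: (2)·(-66.4) = -132.8 kcal/mol
-1011.0 = (-282.0) + (-6.0) + (-132.8) + 2·x
x = (-1011.0 − (-420.8)) / (2) = -295.1 kcal/mol

ΔH° = -295.1 kcal/mol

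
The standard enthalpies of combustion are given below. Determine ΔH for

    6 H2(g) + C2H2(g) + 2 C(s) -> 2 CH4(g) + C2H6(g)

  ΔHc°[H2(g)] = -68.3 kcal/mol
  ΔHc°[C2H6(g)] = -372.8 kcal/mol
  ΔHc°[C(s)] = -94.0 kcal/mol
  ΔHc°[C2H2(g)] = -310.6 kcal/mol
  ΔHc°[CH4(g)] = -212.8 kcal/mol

ΔH = -110.0 kcal/mol

With combustion enthalpies, reactants minus products:
= [6·(-68.3) + 1·(-310.6) + 2·(-94.0)] − [2·(-212.8) + 1·(-372.8)]
= -110.0 kcal/mol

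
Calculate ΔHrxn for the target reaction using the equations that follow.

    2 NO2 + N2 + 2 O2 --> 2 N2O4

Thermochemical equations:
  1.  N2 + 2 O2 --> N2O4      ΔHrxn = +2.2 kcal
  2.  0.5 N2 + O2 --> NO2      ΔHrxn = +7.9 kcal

eq. 1 × 2: (2)·(+2.2) = +4.4 kcal
eq. 2 reversed and × 2: (-2)·(+7.9) = -15.8 kcal
ΔHrxn = (2)·(+2.2) + (-2)·(+7.9) = -11.4 kcal

ΔHrxn = -11.4 kcal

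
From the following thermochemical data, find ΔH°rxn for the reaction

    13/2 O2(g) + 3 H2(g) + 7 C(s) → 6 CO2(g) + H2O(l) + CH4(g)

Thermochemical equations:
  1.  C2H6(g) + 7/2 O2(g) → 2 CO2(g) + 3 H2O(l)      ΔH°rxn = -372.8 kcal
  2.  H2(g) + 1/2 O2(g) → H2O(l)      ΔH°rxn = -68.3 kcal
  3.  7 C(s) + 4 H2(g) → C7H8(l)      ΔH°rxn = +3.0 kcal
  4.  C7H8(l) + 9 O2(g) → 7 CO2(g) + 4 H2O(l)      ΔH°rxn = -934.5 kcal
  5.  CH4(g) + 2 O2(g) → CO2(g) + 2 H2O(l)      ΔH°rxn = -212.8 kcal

eq. 1: not needed (C2H6(g) appears nowhere else).
eq. 2 reversed: +68.3 kcal
eq. 3 as written (C(s) already on the reactant side): +3.0 kcal
eq. 4 as written: -934.5 kcal
eq. 5 reversed (reverse to put CH4(g) on the product side): +212.8 kcal
Summing the manipulated equations, ΔH°rxn = (-1)·(-68.3) + (1)·(+3.0) + (1)·(-934.5) + (-1)·(-212.8) = -650.4 kcal

ΔH°rxn = -650.4 kcal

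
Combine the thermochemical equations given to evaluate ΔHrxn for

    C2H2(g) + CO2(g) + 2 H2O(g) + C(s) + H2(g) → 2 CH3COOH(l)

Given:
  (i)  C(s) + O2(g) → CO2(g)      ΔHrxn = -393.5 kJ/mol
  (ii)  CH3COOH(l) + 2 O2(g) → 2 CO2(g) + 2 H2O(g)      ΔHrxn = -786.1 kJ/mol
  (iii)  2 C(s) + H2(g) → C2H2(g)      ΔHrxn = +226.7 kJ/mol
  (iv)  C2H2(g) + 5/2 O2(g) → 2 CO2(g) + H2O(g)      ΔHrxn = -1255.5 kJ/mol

ΔHrxn = -318.6 kJ/mol

(i) reversed: +393.5 kJ/mol
(ii) reversed and × 2 (reverse to put CH3COOH(l) on the product side; scale by 2 for the 2 CH3COOH(l)): (-2)·(-786.1) = +1572.2 kJ/mol
(iii) as written (H2(g) already on the reactant side): +226.7 kJ/mol
(iv) × 2: (2)·(-1255.5) = -2511.0 kJ/mol
Combining the equations, ΔHrxn = (-1)·(-393.5) + (-2)·(-786.1) + (1)·(+226.7) + (2)·(-1255.5) = -318.6 kJ/mol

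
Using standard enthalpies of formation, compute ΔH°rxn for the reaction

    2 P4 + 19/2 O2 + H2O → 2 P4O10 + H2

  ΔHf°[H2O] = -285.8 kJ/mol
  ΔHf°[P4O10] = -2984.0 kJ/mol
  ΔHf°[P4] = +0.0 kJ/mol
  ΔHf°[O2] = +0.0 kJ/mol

Products: 2·(-2984.0) + 1·(+0.0) = -5968.0
Reactants: 2·(+0.0) + 19/2·(+0.0) + 1·(-285.8) = -285.8
ΔH°rxn = (-5968.0) − (-285.8) = -5682.2 kJ/mol

ΔH°rxn = -5682.2 kJ/mol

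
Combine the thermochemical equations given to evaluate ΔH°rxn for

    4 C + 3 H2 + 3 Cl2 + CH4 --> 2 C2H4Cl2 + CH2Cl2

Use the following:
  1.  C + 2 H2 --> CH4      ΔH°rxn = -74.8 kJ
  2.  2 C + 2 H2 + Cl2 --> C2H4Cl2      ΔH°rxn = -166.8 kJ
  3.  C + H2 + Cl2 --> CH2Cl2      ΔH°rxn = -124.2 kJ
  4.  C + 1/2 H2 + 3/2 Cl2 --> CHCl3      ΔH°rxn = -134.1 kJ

ΔH°rxn = -383.0 kJ

eq. 1 reversed: +74.8 kJ
eq. 2 × 2: (2)·(-166.8) = -333.6 kJ
eq. 3 as written: -124.2 kJ
eq. 4: not needed.
ΔH°rxn = (+74.8) + (-333.6) + (-124.2) = -383.0 kJ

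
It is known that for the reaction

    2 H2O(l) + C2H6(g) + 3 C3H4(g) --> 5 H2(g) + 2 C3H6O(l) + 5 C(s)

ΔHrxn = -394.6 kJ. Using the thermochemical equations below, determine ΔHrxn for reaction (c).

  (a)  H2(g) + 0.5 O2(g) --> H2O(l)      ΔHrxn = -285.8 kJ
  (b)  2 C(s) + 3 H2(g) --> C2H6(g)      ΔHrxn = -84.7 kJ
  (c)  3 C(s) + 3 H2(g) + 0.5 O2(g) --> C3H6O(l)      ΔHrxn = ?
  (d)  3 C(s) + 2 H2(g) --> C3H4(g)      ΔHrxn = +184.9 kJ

ΔHrxn = -248.1 kJ

(a) reversed and × 2: (-2)·(-285.8) = +571.6 kJ
(b) reversed: +84.7 kJ
(c) × 2: contributes 2·x
(d) reversed and × 3: (-3)·(+184.9) = -554.7 kJ
-394.6 = (+571.6) + (+84.7) + (-554.7) + 2·x
x = (-394.6 − (+101.6)) / (2) = -248.1 kJ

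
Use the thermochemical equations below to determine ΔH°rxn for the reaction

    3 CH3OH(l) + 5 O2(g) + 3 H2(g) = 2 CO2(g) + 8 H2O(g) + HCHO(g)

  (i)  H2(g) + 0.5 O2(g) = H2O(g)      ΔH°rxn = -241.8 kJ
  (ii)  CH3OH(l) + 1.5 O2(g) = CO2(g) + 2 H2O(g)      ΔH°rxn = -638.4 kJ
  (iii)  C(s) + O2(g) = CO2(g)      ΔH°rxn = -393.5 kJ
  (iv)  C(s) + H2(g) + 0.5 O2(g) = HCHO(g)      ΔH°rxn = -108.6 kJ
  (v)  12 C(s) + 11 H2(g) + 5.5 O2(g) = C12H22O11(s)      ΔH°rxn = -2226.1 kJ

ΔH°rxn = -2113.9 kJ

(i) × 2: (2)·(-241.8) = -483.6 kJ
(ii) × 3 (scale by 3 for the 3 CH3OH(l)): (3)·(-638.4) = -1915.2 kJ
(iii) reversed: +393.5 kJ
(iv) as written (HCHO(g) already on the product side): -108.6 kJ
(v): not needed (C12H22O11(s) appears nowhere else).
ΔH°rxn = (2)·(-241.8) + (3)·(-638.4) + (-1)·(-393.5) + (1)·(-108.6) = -2113.9 kJ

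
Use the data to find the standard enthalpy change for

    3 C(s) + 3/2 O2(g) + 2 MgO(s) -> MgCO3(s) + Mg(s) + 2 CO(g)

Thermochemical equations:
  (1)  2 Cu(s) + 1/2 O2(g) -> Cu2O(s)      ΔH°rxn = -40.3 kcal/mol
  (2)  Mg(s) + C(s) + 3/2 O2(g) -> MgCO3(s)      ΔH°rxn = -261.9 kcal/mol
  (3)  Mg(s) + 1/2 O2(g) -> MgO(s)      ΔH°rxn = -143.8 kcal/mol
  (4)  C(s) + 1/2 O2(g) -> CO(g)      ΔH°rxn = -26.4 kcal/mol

ΔH°rxn = -27.1 kcal/mol

(1): not needed (Cu(s) appears nowhere else).
(2) as written (MgCO3(s) already on the product side): -261.9 kcal/mol
(3) reversed and × 2 (MgO(s) must end up as a reactant; ×2 to match 2 MgO(s) in the target): (-2)·(-143.8) = +287.6 kcal/mol
(4) × 2 (scale by 2 for the 2 CO(g)): (2)·(-26.4) = -52.8 kcal/mol
By Hess's law, ΔH°rxn = (1)·(-261.9) + (-2)·(-143.8) + (2)·(-26.4) = -27.1 kcal/mol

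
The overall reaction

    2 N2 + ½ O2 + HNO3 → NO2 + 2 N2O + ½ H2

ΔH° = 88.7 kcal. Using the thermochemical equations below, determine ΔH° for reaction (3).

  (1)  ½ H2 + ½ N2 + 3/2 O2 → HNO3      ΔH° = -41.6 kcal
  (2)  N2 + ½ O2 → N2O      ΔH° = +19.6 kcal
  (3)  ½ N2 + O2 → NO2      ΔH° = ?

(1) reversed: +41.6 kcal
(2) × 2: (2)·(+19.6) = +39.2 kcal
(3) as written: contributes x
+88.7 = (+41.6) + (+39.2) + x
x = (+88.7 − (+80.8)) / (1) = 7.9 kcal

ΔH° = 7.9 kcal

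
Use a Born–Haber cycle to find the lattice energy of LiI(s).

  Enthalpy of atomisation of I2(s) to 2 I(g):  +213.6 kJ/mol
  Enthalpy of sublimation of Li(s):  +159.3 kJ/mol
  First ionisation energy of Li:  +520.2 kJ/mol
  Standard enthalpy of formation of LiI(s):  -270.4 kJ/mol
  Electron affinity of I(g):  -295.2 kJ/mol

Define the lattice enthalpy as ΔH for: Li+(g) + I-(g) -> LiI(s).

ΔHf° = 1·ΔHsub + 1·(ΣIE) + 1/2·D(I2) + 1·EA + U
-270.4 = 1·(+159.3) + 1·(+520.2) + 1/2·(+213.6) + 1·(-295.2) + U
U = -270.4 − (+491.1) = -761.5 kJ/mol

U = -761.5 kJ/mol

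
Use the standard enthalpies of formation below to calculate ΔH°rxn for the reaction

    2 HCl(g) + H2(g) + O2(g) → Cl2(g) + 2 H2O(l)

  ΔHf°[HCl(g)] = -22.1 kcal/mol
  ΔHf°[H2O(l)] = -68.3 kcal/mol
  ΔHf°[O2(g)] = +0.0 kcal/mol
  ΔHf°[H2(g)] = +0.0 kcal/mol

ΔH°rxn = -92.4 kcal/mol

Products: 1·(+0.0) + 2·(-68.3) = -136.6
Reactants: 2·(-22.1) + 1·(+0.0) + 1·(+0.0) = -44.2
ΔH°rxn = (-136.6) − (-44.2) = -92.4 kcal/mol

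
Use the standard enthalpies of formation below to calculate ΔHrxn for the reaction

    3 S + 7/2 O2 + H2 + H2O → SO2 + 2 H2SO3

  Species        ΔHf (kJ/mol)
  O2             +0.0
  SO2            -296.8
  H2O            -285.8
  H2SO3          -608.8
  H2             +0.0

Products: 1·(-296.8) + 2·(-608.8) = -1514.4
Reactants: 3·(+0.0) + 7/2·(+0.0) + 1·(+0.0) + 1·(-285.8) = -285.8
ΔHrxn = (-1514.4) − (-285.8) = -1228.6 kJ/mol

ΔHrxn = -1228.6 kJ/mol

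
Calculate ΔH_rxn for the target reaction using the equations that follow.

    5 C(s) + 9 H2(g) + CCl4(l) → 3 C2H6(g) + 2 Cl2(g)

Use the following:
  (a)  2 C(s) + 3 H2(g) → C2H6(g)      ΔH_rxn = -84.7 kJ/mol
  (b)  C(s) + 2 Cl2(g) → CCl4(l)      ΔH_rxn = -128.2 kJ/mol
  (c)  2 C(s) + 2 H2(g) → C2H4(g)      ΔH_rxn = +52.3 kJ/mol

ΔH_rxn = -125.9 kJ/mol

(a) × 3 (×3 to match 3 C2H6(g) in the target): (3)·(-84.7) = -254.1 kJ/mol
(b) reversed (CCl4(l) must end up as a reactant): +128.2 kJ/mol
(c): not needed (C2H4(g) appears nowhere else).
ΔH_rxn = (3)·(-84.7) + (-1)·(-128.2) = -125.9 kJ/mol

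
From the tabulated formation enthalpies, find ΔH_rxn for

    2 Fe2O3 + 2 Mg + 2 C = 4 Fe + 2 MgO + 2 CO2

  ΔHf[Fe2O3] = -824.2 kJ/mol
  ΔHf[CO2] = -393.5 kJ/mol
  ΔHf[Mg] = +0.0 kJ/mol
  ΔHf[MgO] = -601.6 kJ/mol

ΔH_rxn = -341.8 kJ/mol

Products: 4·(+0.0) + 2·(-601.6) + 2·(-393.5) = -1990.2
Reactants: 2·(-824.2) + 2·(+0.0) + 2·(+0.0) = -1648.4
ΔH_rxn = (-1990.2) − (-1648.4) = -341.8 kJ/mol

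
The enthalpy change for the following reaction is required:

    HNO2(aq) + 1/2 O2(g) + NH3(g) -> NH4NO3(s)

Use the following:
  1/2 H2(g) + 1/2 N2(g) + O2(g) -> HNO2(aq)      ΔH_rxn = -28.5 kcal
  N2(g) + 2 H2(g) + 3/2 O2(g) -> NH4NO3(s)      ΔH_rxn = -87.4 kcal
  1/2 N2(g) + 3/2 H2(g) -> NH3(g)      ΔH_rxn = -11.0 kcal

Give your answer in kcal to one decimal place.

equation 1 reversed: +28.5 kcal
equation 2 as written: -87.4 kcal
equation 3 reversed: +11.0 kcal
Combining the equations, ΔH_rxn = (+28.5) + (-87.4) + (+11.0) = -47.9 kcal

ΔH_rxn = -47.9 kcal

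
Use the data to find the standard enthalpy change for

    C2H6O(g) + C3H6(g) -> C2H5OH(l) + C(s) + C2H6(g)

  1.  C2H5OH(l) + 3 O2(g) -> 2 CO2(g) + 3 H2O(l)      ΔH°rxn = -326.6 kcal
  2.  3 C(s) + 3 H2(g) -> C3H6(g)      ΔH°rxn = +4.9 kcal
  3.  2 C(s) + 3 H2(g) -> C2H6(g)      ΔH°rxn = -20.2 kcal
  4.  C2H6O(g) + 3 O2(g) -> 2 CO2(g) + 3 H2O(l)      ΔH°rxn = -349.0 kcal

eq. 1 reversed (reverse to put C2H5OH(l) on the product side): +326.6 kcal
eq. 2 reversed (reverse to put C3H6(g) on the reactant side): -4.9 kcal
eq. 3 as written (C2H6(g) already on the product side): -20.2 kcal
eq. 4 as written (C2H6O(g) already on the reactant side): -349.0 kcal
Since enthalpy is a state function, ΔH°rxn = (-1)·(-326.6) + (-1)·(+4.9) + (1)·(-20.2) + (1)·(-349.0) = -47.5 kcal

ΔH°rxn = -47.5 kcal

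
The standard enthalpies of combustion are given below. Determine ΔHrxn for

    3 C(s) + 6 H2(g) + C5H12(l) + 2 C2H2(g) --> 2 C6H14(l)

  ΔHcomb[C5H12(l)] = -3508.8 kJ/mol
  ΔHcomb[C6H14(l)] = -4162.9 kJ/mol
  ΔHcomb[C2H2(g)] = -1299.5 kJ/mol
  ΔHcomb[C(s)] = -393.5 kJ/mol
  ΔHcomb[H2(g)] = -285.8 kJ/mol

With combustion enthalpies, reactants minus products:
= [3·(-393.5) + 6·(-285.8) + 1·(-3508.8) + 2·(-1299.5)] − [2·(-4162.9)]
= -677.3 kJ/mol

ΔHrxn = -677.3 kJ/mol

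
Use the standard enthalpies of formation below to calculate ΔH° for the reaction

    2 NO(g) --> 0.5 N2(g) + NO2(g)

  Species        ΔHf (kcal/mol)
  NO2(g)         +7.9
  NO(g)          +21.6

Products: 1/2·(+0.0) + 1·(+7.9) = +7.9
Reactants: 2·(+21.6) = +43.2
ΔH° = (+7.9) − (+43.2) = -35.3 kcal/mol

ΔH° = -35.3 kcal/mol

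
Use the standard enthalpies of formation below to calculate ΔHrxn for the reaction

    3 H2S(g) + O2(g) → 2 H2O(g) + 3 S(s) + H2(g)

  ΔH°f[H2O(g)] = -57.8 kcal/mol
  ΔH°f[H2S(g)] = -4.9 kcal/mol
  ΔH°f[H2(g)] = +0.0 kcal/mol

ΔH°rxn = Σ nΔHf°(products) − Σ nΔHf°(reactants).
Products: 2·(-57.8) + 3·(+0.0) + 1·(+0.0) = -115.6
Reactants: 3·(-4.9) + 1·(+0.0) = -14.7
ΔHrxn = (-115.6) − (-14.7) = -100.9 kcal/mol

ΔHrxn = -100.9 kcal/mol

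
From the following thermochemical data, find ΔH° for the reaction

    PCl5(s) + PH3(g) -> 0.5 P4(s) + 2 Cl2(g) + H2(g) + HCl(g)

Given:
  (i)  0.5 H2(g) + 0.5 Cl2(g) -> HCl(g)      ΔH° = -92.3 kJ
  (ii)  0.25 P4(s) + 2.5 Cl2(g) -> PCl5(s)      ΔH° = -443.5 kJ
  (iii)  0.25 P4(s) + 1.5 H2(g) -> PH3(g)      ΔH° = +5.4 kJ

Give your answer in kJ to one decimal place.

ΔH° = 345.8 kJ

(i) as written (HCl(g) already on the product side): -92.3 kJ
(ii) reversed (reverse to put PCl5(s) on the reactant side): +443.5 kJ
(iii) reversed (PH3(g) must end up as a reactant): -5.4 kJ
ΔH° = (-92.3) + (+443.5) + (-5.4) = 345.8 kJ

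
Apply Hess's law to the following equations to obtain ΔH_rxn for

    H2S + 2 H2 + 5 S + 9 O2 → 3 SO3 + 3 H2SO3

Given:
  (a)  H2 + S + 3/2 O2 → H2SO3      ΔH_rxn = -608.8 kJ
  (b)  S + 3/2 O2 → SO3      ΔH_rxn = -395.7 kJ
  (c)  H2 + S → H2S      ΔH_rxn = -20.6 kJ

(a) × 3: (3)·(-608.8) = -1826.4 kJ
(b) × 3: (3)·(-395.7) = -1187.1 kJ
(c) reversed: +20.6 kJ
Since enthalpy is a state function, ΔH_rxn = (-1826.4) + (-1187.1) + (+20.6) = -2992.9 kJ

ΔH_rxn = -2992.9 kJ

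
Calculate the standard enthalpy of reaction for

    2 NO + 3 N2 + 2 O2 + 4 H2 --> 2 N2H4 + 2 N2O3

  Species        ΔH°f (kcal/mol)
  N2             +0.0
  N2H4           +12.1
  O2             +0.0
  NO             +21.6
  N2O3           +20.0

ΔH°rxn = Σ nΔHf°(products) − Σ nΔHf°(reactants).
Products: 2·(+12.1) + 2·(+20.0) = +64.2
Reactants: 2·(+21.6) + 3·(+0.0) + 2·(+0.0) + 4·(+0.0) = +43.2
ΔH° = (+64.2) − (+43.2) = 21.0 kcal/mol

ΔH° = 21.0 kcal/mol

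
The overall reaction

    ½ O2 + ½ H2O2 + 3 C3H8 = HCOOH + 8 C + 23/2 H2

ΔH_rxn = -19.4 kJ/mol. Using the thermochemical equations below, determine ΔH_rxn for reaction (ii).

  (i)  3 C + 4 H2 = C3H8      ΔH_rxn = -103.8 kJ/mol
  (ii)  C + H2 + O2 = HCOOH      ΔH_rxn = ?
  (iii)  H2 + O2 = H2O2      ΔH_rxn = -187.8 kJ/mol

(i) reversed and × 3 (reverse to put C3H8 on the reactant side; ×3 to match 3 C3H8 in the target): (-3)·(-103.8) = +311.4 kJ/mol
(ii) as written (HCOOH already on the product side): contributes x
(iii) reversed and × 1/2 (H2O2 must end up as a reactant; scale by 1/2 for the 1/2 H2O2): (-1/2)·(-187.8) = +93.9 kJ/mol
-19.4 = (+311.4) + (+93.9) + x
x = (-19.4 − (+405.3)) / (1) = -424.7 kJ/mol

ΔH_rxn = -424.7 kJ/mol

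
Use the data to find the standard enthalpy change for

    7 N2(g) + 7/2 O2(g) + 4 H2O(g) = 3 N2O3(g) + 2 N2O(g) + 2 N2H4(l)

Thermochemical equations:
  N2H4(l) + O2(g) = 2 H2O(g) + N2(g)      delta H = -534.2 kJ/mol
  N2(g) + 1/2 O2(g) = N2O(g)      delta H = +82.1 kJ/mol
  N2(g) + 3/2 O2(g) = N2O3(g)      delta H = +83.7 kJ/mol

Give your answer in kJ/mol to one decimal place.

delta H = 1483.7 kJ/mol

equation 1 reversed and × 2: (-2)·(-534.2) = +1068.4 kJ/mol
equation 2 × 2: (2)·(+82.1) = +164.2 kJ/mol
equation 3 × 3: (3)·(+83.7) = +251.1 kJ/mol
Combining the equations, delta H = (+1068.4) + (+164.2) + (+251.1) = 1483.7 kJ/mol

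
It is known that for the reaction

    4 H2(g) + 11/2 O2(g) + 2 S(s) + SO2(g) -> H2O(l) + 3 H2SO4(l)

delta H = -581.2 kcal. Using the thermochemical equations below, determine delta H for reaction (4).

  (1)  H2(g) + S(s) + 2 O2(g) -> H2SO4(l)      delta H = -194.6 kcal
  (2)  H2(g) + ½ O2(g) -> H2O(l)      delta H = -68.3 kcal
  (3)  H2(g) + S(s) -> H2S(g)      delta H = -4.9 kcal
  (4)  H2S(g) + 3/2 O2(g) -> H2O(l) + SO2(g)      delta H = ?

delta H = -134.3 kcal

(1) × 3: (3)·(-194.6) = -583.8 kcal
(2) × 2: (2)·(-68.3) = -136.6 kcal
(3) reversed: +4.9 kcal
(4) reversed: contributes −x
-581.2 = (-583.8) + (-136.6) + (+4.9) − x
x = (-581.2 − (-715.5)) / (-1) = -134.3 kcal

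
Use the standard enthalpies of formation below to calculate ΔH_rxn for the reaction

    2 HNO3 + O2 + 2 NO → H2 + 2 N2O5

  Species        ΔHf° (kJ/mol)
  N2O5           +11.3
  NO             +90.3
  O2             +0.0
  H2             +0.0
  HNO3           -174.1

ΔH_rxn = 190.2 kJ/mol

Products: 1·(+0.0) + 2·(+11.3) = +22.6
Reactants: 2·(-174.1) + 1·(+0.0) + 2·(+90.3) = -167.6
ΔH_rxn = (+22.6) − (-167.6) = 190.2 kJ/mol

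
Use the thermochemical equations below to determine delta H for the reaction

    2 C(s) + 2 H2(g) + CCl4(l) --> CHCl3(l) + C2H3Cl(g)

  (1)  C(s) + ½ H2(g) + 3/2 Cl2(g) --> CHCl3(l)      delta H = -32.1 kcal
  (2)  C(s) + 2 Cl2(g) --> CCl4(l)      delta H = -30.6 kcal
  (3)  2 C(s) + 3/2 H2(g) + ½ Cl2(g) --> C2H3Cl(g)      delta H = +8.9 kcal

(1) as written: -32.1 kcal
(2) reversed: +30.6 kcal
(3) as written: +8.9 kcal
Since enthalpy is a state function, delta H = (1)·(-32.1) + (-1)·(-30.6) + (1)·(+8.9) = 7.4 kcal

delta H = 7.4 kcal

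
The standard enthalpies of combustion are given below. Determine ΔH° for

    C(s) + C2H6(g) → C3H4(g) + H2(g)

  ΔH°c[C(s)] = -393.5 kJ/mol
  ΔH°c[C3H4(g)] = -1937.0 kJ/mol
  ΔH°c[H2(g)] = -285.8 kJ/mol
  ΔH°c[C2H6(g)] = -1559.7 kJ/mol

With combustion enthalpies, reactants minus products:
= [1·(-393.5) + 1·(-1559.7)] − [1·(-1937.0) + 1·(-285.8)]
= 269.6 kJ/mol

ΔH° = 269.6 kJ/mol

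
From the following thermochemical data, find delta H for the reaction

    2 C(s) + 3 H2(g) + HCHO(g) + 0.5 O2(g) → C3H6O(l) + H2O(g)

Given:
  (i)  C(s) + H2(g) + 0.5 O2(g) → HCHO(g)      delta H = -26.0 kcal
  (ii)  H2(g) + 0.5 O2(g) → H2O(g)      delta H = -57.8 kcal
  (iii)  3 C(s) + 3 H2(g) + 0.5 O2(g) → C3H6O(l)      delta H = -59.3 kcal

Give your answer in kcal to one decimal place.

delta H = -91.1 kcal

(i) reversed: +26.0 kcal
(ii) as written: -57.8 kcal
(iii) as written: -59.3 kcal
Summing the manipulated equations, delta H = (-1)·(-26.0) + (1)·(-57.8) + (1)·(-59.3) = -91.1 kcal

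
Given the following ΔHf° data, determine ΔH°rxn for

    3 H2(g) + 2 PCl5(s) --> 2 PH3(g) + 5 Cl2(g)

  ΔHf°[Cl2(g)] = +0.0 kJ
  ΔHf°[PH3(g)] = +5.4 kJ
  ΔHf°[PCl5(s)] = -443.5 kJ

ΔH°rxn = Σ nΔHf°(products) − Σ nΔHf°(reactants).
Products: 2·(+5.4) + 5·(+0.0) = +10.8
Reactants: 3·(+0.0) + 2·(-443.5) = -887.0
ΔH°rxn = (+10.8) − (-887.0) = 897.8 kJ

ΔH°rxn = 897.8 kJ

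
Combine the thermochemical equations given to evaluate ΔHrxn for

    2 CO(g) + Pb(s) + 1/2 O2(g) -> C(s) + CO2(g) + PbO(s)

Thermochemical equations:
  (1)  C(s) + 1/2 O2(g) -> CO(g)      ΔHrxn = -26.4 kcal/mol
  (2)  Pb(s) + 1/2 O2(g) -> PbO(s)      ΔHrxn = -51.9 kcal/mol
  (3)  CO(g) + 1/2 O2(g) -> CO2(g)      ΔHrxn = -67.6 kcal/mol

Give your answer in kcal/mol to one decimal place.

ΔHrxn = -93.1 kcal/mol

(1) reversed (reverse to put C(s) on the product side): +26.4 kcal/mol
(2) as written (PbO(s) already on the product side): -51.9 kcal/mol
(3) as written (CO2(g) already on the product side): -67.6 kcal/mol
Combining the equations, ΔHrxn = (-1)·(-26.4) + (1)·(-51.9) + (1)·(-67.6) = -93.1 kcal/mol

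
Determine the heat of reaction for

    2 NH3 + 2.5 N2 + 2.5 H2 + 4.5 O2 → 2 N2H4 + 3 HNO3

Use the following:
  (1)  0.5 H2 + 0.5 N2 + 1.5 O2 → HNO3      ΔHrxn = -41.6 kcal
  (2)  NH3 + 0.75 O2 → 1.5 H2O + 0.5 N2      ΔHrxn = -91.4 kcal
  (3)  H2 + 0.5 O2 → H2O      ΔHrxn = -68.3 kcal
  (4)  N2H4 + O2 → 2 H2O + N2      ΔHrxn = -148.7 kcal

(1) × 3: (3)·(-41.6) = -124.8 kcal
(2) × 2: (2)·(-91.4) = -182.8 kcal
(3) as written: -68.3 kcal
(4) reversed and × 2: (-2)·(-148.7) = +297.4 kcal
ΔHrxn = (-124.8) + (-182.8) + (-68.3) + (+297.4) = -78.5 kcal

ΔHrxn = -78.5 kcal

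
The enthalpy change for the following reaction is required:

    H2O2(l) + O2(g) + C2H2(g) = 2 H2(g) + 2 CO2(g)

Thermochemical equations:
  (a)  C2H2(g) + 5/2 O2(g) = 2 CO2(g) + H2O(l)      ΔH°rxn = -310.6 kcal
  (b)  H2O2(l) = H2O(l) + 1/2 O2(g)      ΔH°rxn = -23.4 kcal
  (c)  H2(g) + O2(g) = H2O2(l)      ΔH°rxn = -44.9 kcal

(a) as written (C2H2(g) already on the reactant side): -310.6 kcal
(b) reversed: +23.4 kcal
(c) reversed and × 2 (H2(g) must end up as a product; ×2 to match 2 H2(g) in the target): (-2)·(-44.9) = +89.8 kcal
Summing the manipulated equations, ΔH°rxn = (1)·(-310.6) + (-1)·(-23.4) + (-2)·(-44.9) = -197.4 kcal

ΔH°rxn = -197.4 kcal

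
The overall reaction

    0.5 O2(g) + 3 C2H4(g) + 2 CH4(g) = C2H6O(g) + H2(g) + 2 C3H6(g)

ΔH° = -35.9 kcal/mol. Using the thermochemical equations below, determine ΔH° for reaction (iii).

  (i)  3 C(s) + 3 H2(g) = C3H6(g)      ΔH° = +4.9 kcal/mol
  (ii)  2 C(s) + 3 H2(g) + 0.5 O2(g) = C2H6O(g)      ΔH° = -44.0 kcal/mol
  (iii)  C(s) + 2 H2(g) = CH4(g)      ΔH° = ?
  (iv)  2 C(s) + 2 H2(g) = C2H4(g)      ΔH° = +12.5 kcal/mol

(i) × 2: (2)·(+4.9) = +9.8 kcal/mol
(ii) as written: -44.0 kcal/mol
(iii) reversed and × 2: contributes −2·x
(iv) reversed and × 3: (-3)·(+12.5) = -37.5 kcal/mol
-35.9 = (+9.8) + (-44.0) + (-37.5) − 2·x
x = (-35.9 − (-71.7)) / (-2) = -17.9 kcal/mol

ΔH° = -17.9 kcal/mol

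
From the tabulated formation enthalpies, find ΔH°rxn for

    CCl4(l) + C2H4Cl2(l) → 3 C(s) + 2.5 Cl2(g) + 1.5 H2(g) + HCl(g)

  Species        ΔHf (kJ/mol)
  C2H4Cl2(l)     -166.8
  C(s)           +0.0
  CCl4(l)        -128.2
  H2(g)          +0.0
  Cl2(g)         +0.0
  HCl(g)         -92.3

Products: 3·(+0.0) + 5/2·(+0.0) + 3/2·(+0.0) + 1·(-92.3) = -92.3
Reactants: 1·(-128.2) + 1·(-166.8) = -295.0
ΔH°rxn = (-92.3) − (-295.0) = 202.7 kJ/mol

ΔH°rxn = 202.7 kJ/mol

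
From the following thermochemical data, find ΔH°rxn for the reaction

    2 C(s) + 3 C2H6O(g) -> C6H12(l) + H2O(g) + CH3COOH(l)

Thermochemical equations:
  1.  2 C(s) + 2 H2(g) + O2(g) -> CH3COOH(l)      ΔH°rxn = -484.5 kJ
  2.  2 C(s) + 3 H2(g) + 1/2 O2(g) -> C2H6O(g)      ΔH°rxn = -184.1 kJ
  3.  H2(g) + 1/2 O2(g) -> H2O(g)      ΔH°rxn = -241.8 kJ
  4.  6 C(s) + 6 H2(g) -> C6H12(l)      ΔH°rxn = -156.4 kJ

ΔH°rxn = -330.4 kJ

eq. 1 as written: -484.5 kJ
eq. 2 reversed and × 3: (-3)·(-184.1) = +552.3 kJ
eq. 3 as written: -241.8 kJ
eq. 4 as written: -156.4 kJ
ΔH°rxn = (-484.5) + (+552.3) + (-241.8) + (-156.4) = -330.4 kJ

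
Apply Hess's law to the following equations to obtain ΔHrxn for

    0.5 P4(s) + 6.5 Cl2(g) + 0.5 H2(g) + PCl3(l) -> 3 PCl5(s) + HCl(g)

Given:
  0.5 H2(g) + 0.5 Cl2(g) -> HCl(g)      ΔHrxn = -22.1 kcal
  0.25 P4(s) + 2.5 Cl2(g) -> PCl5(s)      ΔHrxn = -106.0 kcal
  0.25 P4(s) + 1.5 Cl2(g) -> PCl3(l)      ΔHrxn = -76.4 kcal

equation 1 as written (HCl(g) already on the product side): -22.1 kcal
equation 2 × 3 (×3 to match 3 PCl5(s) in the target): (3)·(-106.0) = -318.0 kcal
equation 3 reversed (PCl3(l) must end up as a reactant): +76.4 kcal
By Hess's law, ΔHrxn = (-22.1) + (-318.0) + (+76.4) = -263.7 kcal

ΔHrxn = -263.7 kcal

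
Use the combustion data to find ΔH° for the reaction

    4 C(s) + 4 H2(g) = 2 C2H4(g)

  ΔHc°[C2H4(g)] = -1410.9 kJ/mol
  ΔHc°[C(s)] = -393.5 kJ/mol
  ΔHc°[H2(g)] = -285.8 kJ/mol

ΔH° = 104.6 kJ/mol

With combustion enthalpies, reactants minus products:
= [4·(-393.5) + 4·(-285.8)] − [2·(-1410.9)]
= 104.6 kJ/mol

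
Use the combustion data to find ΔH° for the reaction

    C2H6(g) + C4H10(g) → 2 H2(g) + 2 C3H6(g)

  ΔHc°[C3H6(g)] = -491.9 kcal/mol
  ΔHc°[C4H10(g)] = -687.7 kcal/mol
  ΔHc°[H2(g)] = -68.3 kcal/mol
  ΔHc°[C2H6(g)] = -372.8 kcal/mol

With combustion enthalpies, reactants minus products:
= [1·(-372.8) + 1·(-687.7)] − [2·(-68.3) + 2·(-491.9)]
= 59.9 kcal/mol

ΔH° = 59.9 kcal/mol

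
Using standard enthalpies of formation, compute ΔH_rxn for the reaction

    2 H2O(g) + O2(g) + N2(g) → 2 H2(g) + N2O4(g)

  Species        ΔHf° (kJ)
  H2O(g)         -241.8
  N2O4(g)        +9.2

Products: 2·(+0.0) + 1·(+9.2) = +9.2
Reactants: 2·(-241.8) + 1·(+0.0) + 1·(+0.0) = -483.6
ΔH_rxn = (+9.2) − (-483.6) = 492.8 kJ

ΔH_rxn = 492.8 kJ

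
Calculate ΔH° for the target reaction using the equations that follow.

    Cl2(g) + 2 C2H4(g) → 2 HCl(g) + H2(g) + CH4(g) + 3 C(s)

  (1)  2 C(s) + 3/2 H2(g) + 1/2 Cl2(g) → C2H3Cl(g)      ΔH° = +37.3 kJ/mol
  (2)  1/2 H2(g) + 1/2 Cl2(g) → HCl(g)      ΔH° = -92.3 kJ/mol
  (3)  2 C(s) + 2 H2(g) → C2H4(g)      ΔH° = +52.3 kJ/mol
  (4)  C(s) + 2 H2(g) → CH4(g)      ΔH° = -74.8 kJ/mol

ΔH° = -364.0 kJ/mol

(1): not needed.
(2) × 2: (2)·(-92.3) = -184.6 kJ/mol
(3) reversed and × 2: (-2)·(+52.3) = -104.6 kJ/mol
(4) as written: -74.8 kJ/mol
By Hess's law, ΔH° = (-184.6) + (-104.6) + (-74.8) = -364.0 kJ/mol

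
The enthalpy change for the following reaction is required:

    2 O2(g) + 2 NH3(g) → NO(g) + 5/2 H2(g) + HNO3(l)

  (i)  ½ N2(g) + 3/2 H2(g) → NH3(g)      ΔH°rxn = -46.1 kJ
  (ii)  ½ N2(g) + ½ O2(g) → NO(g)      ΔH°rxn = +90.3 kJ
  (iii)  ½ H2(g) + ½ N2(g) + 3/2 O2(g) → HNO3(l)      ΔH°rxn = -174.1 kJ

(i) reversed and × 2: (-2)·(-46.1) = +92.2 kJ
(ii) as written: +90.3 kJ
(iii) as written: -174.1 kJ
ΔH°rxn = (-2)·(-46.1) + (1)·(+90.3) + (1)·(-174.1) = 8.4 kJ

ΔH°rxn = 8.4 kJ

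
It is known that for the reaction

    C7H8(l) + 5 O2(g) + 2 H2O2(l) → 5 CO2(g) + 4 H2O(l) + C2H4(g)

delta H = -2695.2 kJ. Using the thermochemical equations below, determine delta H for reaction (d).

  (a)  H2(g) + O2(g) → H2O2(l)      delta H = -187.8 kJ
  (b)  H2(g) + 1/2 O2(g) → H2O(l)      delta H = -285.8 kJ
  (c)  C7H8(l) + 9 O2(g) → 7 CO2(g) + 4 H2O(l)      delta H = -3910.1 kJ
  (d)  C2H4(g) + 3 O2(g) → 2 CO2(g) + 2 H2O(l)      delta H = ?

(a) reversed and × 2 (H2O2(l) must end up as a reactant; scale by 2 for the 2 H2O2(l)): (-2)·(-187.8) = +375.6 kJ
(b) × 2: (2)·(-285.8) = -571.6 kJ
(c) as written (C7H8(l) already on the reactant side): -3910.1 kJ
(d) reversed (C2H4(g) must end up as a product): contributes −x
-2695.2 = (+375.6) + (-571.6) + (-3910.1) − x
x = (-2695.2 − (-4106.1)) / (-1) = -1410.9 kJ

delta H = -1410.9 kJ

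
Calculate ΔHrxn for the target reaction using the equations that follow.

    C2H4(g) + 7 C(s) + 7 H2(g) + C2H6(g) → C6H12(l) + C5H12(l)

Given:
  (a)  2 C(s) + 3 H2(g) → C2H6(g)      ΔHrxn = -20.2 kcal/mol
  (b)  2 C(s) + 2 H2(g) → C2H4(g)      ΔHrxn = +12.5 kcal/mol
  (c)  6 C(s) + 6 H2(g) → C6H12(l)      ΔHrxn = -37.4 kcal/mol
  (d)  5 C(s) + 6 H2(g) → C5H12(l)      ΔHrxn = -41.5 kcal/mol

ΔHrxn = -71.2 kcal/mol

(a) reversed: +20.2 kcal/mol
(b) reversed: -12.5 kcal/mol
(c) as written: -37.4 kcal/mol
(d) as written: -41.5 kcal/mol
Since enthalpy is a state function, ΔHrxn = (-1)·(-20.2) + (-1)·(+12.5) + (1)·(-37.4) + (1)·(-41.5) = -71.2 kcal/mol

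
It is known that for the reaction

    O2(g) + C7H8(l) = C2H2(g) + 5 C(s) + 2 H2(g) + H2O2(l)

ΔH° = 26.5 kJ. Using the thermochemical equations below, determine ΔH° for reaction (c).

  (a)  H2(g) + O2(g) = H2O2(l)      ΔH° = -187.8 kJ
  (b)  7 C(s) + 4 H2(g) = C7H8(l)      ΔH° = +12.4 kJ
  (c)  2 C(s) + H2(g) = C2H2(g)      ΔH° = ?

ΔH° = 226.7 kJ

(a) as written (H2O2(l) already on the product side): -187.8 kJ
(b) reversed (C7H8(l) must end up as a reactant): -12.4 kJ
(c) as written (C2H2(g) already on the product side): contributes x
+26.5 = (-187.8) + (-12.4) + x
x = (+26.5 − (-200.2)) / (1) = 226.7 kJ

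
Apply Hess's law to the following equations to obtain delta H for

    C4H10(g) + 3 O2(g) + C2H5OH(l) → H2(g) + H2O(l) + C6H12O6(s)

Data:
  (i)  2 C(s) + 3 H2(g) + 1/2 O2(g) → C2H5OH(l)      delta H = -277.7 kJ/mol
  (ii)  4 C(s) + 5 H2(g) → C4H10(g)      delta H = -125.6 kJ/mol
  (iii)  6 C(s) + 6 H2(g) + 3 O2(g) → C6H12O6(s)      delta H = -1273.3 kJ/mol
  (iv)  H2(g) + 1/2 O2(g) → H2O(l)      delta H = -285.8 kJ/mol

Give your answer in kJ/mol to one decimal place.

delta H = -1155.8 kJ/mol

(i) reversed: +277.7 kJ/mol
(ii) reversed: +125.6 kJ/mol
(iii) as written: -1273.3 kJ/mol
(iv) as written: -285.8 kJ/mol
delta H = (+277.7) + (+125.6) + (-1273.3) + (-285.8) = -1155.8 kJ/mol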